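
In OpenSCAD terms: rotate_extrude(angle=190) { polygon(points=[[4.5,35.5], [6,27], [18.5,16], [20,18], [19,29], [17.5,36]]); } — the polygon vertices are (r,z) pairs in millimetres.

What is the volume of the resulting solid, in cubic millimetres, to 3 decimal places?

Profile (r,z), 6 vertices: (4.5,35.5) (6,27) (18.5,16) (20,18) (19,29) (17.5,36)
edge 0: (4.5,35.5)→(6,27)  cross = 4.5·27 − 6·35.5 = -91.5000; (r_i+r_j)·cross = 10.5·-91.5000 = -960.7500
edge 1: (6,27)→(18.5,16)  cross = 6·16 − 18.5·27 = -403.5000; (r_i+r_j)·cross = 24.5·-403.5000 = -9885.7500
edge 2: (18.5,16)→(20,18)  cross = 18.5·18 − 20·16 = 13.0000; (r_i+r_j)·cross = 38.5·13.0000 = 500.5000
edge 3: (20,18)→(19,29)  cross = 20·29 − 19·18 = 238.0000; (r_i+r_j)·cross = 39·238.0000 = 9282.0000
edge 4: (19,29)→(17.5,36)  cross = 19·36 − 17.5·29 = 176.5000; (r_i+r_j)·cross = 36.5·176.5000 = 6442.2500
edge 5: (17.5,36)→(4.5,35.5)  cross = 17.5·35.5 − 4.5·36 = 459.2500; (r_i+r_j)·cross = 22·459.2500 = 10103.5000
Σcross = 391.7500 → A = |Σcross|/2 = 195.8750 mm²
Σ(r_i+r_j)·cross = 15481.7500 → first moment M = |Σ|/6 = 2580.2917
R_c = M/A = 2580.2917/195.8750 = 13.1732 mm
θ = 190° = 3.316126 rad
V = θ·R_c·A = 3.316126·13.1732·195.8750 = 8556.571 mm³

Volume = 8556.571 mm³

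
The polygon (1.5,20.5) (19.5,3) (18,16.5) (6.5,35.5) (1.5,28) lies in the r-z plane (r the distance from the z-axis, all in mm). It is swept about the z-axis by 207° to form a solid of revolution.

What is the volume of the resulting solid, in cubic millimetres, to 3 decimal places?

Profile (r,z), 5 vertices: (1.5,20.5) (19.5,3) (18,16.5) (6.5,35.5) (1.5,28)
edge 0: (1.5,20.5)→(19.5,3)  cross = 1.5·3 − 19.5·20.5 = -395.2500; (r_i+r_j)·cross = 21·-395.2500 = -8300.2500
edge 1: (19.5,3)→(18,16.5)  cross = 19.5·16.5 − 18·3 = 267.7500; (r_i+r_j)·cross = 37.5·267.7500 = 10040.6250
edge 2: (18,16.5)→(6.5,35.5)  cross = 18·35.5 − 6.5·16.5 = 531.7500; (r_i+r_j)·cross = 24.5·531.7500 = 13027.8750
edge 3: (6.5,35.5)→(1.5,28)  cross = 6.5·28 − 1.5·35.5 = 128.7500; (r_i+r_j)·cross = 8·128.7500 = 1030.0000
edge 4: (1.5,28)→(1.5,20.5)  cross = 1.5·20.5 − 1.5·28 = -11.2500; (r_i+r_j)·cross = 3·-11.2500 = -33.7500
Σcross = 521.7500 → A = |Σcross|/2 = 260.8750 mm²
Σ(r_i+r_j)·cross = 15764.5000 → first moment M = |Σ|/6 = 2627.4167
R_c = M/A = 2627.4167/260.8750 = 10.0716 mm
θ = 207° = 3.612832 rad
V = θ·R_c·A = 3.612832·10.0716·260.8750 = 9492.414 mm³

Volume = 9492.414 mm³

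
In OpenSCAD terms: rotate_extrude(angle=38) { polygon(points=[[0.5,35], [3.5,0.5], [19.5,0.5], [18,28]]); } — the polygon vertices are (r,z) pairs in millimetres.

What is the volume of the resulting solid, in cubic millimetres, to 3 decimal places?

Profile (r,z), 4 vertices: (0.5,35) (3.5,0.5) (19.5,0.5) (18,28)
edge 0: (0.5,35)→(3.5,0.5)  cross = 0.5·0.5 − 3.5·35 = -122.2500; (r_i+r_j)·cross = 4·-122.2500 = -489.0000
edge 1: (3.5,0.5)→(19.5,0.5)  cross = 3.5·0.5 − 19.5·0.5 = -8.0000; (r_i+r_j)·cross = 23·-8.0000 = -184.0000
edge 2: (19.5,0.5)→(18,28)  cross = 19.5·28 − 18·0.5 = 537.0000; (r_i+r_j)·cross = 37.5·537.0000 = 20137.5000
edge 3: (18,28)→(0.5,35)  cross = 18·35 − 0.5·28 = 616.0000; (r_i+r_j)·cross = 18.5·616.0000 = 11396.0000
Σcross = 1022.7500 → A = |Σcross|/2 = 511.3750 mm²
Σ(r_i+r_j)·cross = 30860.5000 → first moment M = |Σ|/6 = 5143.4167
R_c = M/A = 5143.4167/511.3750 = 10.0580 mm
θ = 38° = 0.663225 rad
V = θ·R_c·A = 0.663225·10.0580·511.3750 = 3411.243 mm³

Volume = 3411.243 mm³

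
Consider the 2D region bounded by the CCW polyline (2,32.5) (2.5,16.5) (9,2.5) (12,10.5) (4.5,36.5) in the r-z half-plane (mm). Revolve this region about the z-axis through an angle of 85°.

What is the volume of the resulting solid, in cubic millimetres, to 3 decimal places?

Profile (r,z), 5 vertices: (2,32.5) (2.5,16.5) (9,2.5) (12,10.5) (4.5,36.5)
edge 0: (2,32.5)→(2.5,16.5)  cross = 2·16.5 − 2.5·32.5 = -48.2500; (r_i+r_j)·cross = 4.5·-48.2500 = -217.1250
edge 1: (2.5,16.5)→(9,2.5)  cross = 2.5·2.5 − 9·16.5 = -142.2500; (r_i+r_j)·cross = 11.5·-142.2500 = -1635.8750
edge 2: (9,2.5)→(12,10.5)  cross = 9·10.5 − 12·2.5 = 64.5000; (r_i+r_j)·cross = 21·64.5000 = 1354.5000
edge 3: (12,10.5)→(4.5,36.5)  cross = 12·36.5 − 4.5·10.5 = 390.7500; (r_i+r_j)·cross = 16.5·390.7500 = 6447.3750
edge 4: (4.5,36.5)→(2,32.5)  cross = 4.5·32.5 − 2·36.5 = 73.2500; (r_i+r_j)·cross = 6.5·73.2500 = 476.1250
Σcross = 338.0000 → A = |Σcross|/2 = 169.0000 mm²
Σ(r_i+r_j)·cross = 6425.0000 → first moment M = |Σ|/6 = 1070.8333
R_c = M/A = 1070.8333/169.0000 = 6.3363 mm
θ = 85° = 1.483530 rad
V = θ·R_c·A = 1.483530·6.3363·169.0000 = 1588.613 mm³

Volume = 1588.613 mm³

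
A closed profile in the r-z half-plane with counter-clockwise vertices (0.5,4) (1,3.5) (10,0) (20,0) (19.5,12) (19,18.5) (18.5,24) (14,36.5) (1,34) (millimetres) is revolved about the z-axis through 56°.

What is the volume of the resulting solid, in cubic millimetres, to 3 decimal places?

Profile (r,z), 9 vertices: (0.5,4) (1,3.5) (10,0) (20,0) (19.5,12) (19,18.5) (18.5,24) (14,36.5) (1,34)
edge 0: (0.5,4)→(1,3.5)  cross = 0.5·3.5 − 1·4 = -2.2500; (r_i+r_j)·cross = 1.5·-2.2500 = -3.3750
edge 1: (1,3.5)→(10,0)  cross = 1·0 − 10·3.5 = -35.0000; (r_i+r_j)·cross = 11·-35.0000 = -385.0000
edge 2: (10,0)→(20,0)  cross = 10·0 − 20·0 = 0.0000; (r_i+r_j)·cross = 30·0.0000 = 0.0000
edge 3: (20,0)→(19.5,12)  cross = 20·12 − 19.5·0 = 240.0000; (r_i+r_j)·cross = 39.5·240.0000 = 9480.0000
edge 4: (19.5,12)→(19,18.5)  cross = 19.5·18.5 − 19·12 = 132.7500; (r_i+r_j)·cross = 38.5·132.7500 = 5110.8750
edge 5: (19,18.5)→(18.5,24)  cross = 19·24 − 18.5·18.5 = 113.7500; (r_i+r_j)·cross = 37.5·113.7500 = 4265.6250
edge 6: (18.5,24)→(14,36.5)  cross = 18.5·36.5 − 14·24 = 339.2500; (r_i+r_j)·cross = 32.5·339.2500 = 11025.6250
edge 7: (14,36.5)→(1,34)  cross = 14·34 − 1·36.5 = 439.5000; (r_i+r_j)·cross = 15·439.5000 = 6592.5000
edge 8: (1,34)→(0.5,4)  cross = 1·4 − 0.5·34 = -13.0000; (r_i+r_j)·cross = 1.5·-13.0000 = -19.5000
Σcross = 1215.0000 → A = |Σcross|/2 = 607.5000 mm²
Σ(r_i+r_j)·cross = 36066.7500 → first moment M = |Σ|/6 = 6011.1250
R_c = M/A = 6011.1250/607.5000 = 9.8949 mm
θ = 56° = 0.977384 rad
V = θ·R_c·A = 0.977384·9.8949·607.5000 = 5875.180 mm³

Volume = 5875.180 mm³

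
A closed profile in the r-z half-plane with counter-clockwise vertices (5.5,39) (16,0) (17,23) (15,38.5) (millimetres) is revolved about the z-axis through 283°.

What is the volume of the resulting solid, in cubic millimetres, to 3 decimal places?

Profile (r,z), 4 vertices: (5.5,39) (16,0) (17,23) (15,38.5)
edge 0: (5.5,39)→(16,0)  cross = 5.5·0 − 16·39 = -624.0000; (r_i+r_j)·cross = 21.5·-624.0000 = -13416.0000
edge 1: (16,0)→(17,23)  cross = 16·23 − 17·0 = 368.0000; (r_i+r_j)·cross = 33·368.0000 = 12144.0000
edge 2: (17,23)→(15,38.5)  cross = 17·38.5 − 15·23 = 309.5000; (r_i+r_j)·cross = 32·309.5000 = 9904.0000
edge 3: (15,38.5)→(5.5,39)  cross = 15·39 − 5.5·38.5 = 373.2500; (r_i+r_j)·cross = 20.5·373.2500 = 7651.6250
Σcross = 426.7500 → A = |Σcross|/2 = 213.3750 mm²
Σ(r_i+r_j)·cross = 16283.6250 → first moment M = |Σ|/6 = 2713.9375
R_c = M/A = 2713.9375/213.3750 = 12.7191 mm
θ = 283° = 4.939282 rad
V = θ·R_c·A = 4.939282·12.7191·213.3750 = 13404.902 mm³

Volume = 13404.902 mm³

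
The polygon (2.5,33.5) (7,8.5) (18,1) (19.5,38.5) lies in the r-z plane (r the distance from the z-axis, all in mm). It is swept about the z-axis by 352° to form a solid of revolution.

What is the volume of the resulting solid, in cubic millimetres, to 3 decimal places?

Volume = 32596.060 mm³

Profile (r,z), 4 vertices: (2.5,33.5) (7,8.5) (18,1) (19.5,38.5)
edge 0: (2.5,33.5)→(7,8.5)  cross = 2.5·8.5 − 7·33.5 = -213.2500; (r_i+r_j)·cross = 9.5·-213.2500 = -2025.8750
edge 1: (7,8.5)→(18,1)  cross = 7·1 − 18·8.5 = -146.0000; (r_i+r_j)·cross = 25·-146.0000 = -3650.0000
edge 2: (18,1)→(19.5,38.5)  cross = 18·38.5 − 19.5·1 = 673.5000; (r_i+r_j)·cross = 37.5·673.5000 = 25256.2500
edge 3: (19.5,38.5)→(2.5,33.5)  cross = 19.5·33.5 − 2.5·38.5 = 557.0000; (r_i+r_j)·cross = 22·557.0000 = 12254.0000
Σcross = 871.2500 → A = |Σcross|/2 = 435.6250 mm²
Σ(r_i+r_j)·cross = 31834.3750 → first moment M = |Σ|/6 = 5305.7292
R_c = M/A = 5305.7292/435.6250 = 12.1796 mm
θ = 352° = 6.143559 rad
V = θ·R_c·A = 6.143559·12.1796·435.6250 = 32596.060 mm³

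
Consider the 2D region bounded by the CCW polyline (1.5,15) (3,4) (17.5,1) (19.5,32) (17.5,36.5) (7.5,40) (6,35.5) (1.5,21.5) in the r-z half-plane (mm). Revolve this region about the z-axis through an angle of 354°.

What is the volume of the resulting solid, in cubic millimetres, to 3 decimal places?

Profile (r,z), 8 vertices: (1.5,15) (3,4) (17.5,1) (19.5,32) (17.5,36.5) (7.5,40) (6,35.5) (1.5,21.5)
edge 0: (1.5,15)→(3,4)  cross = 1.5·4 − 3·15 = -39.0000; (r_i+r_j)·cross = 4.5·-39.0000 = -175.5000
edge 1: (3,4)→(17.5,1)  cross = 3·1 − 17.5·4 = -67.0000; (r_i+r_j)·cross = 20.5·-67.0000 = -1373.5000
edge 2: (17.5,1)→(19.5,32)  cross = 17.5·32 − 19.5·1 = 540.5000; (r_i+r_j)·cross = 37·540.5000 = 19998.5000
edge 3: (19.5,32)→(17.5,36.5)  cross = 19.5·36.5 − 17.5·32 = 151.7500; (r_i+r_j)·cross = 37·151.7500 = 5614.7500
edge 4: (17.5,36.5)→(7.5,40)  cross = 17.5·40 − 7.5·36.5 = 426.2500; (r_i+r_j)·cross = 25·426.2500 = 10656.2500
edge 5: (7.5,40)→(6,35.5)  cross = 7.5·35.5 − 6·40 = 26.2500; (r_i+r_j)·cross = 13.5·26.2500 = 354.3750
edge 6: (6,35.5)→(1.5,21.5)  cross = 6·21.5 − 1.5·35.5 = 75.7500; (r_i+r_j)·cross = 7.5·75.7500 = 568.1250
edge 7: (1.5,21.5)→(1.5,15)  cross = 1.5·15 − 1.5·21.5 = -9.7500; (r_i+r_j)·cross = 3·-9.7500 = -29.2500
Σcross = 1104.7500 → A = |Σcross|/2 = 552.3750 mm²
Σ(r_i+r_j)·cross = 35613.7500 → first moment M = |Σ|/6 = 5935.6250
R_c = M/A = 5935.6250/552.3750 = 10.7456 mm
θ = 354° = 6.178466 rad
V = θ·R_c·A = 6.178466·10.7456·552.3750 = 36673.055 mm³

Volume = 36673.055 mm³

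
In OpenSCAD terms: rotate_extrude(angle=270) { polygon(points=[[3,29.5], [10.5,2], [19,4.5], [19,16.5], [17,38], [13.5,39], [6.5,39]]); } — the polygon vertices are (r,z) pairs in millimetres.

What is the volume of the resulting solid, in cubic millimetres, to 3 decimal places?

Profile (r,z), 7 vertices: (3,29.5) (10.5,2) (19,4.5) (19,16.5) (17,38) (13.5,39) (6.5,39)
edge 0: (3,29.5)→(10.5,2)  cross = 3·2 − 10.5·29.5 = -303.7500; (r_i+r_j)·cross = 13.5·-303.7500 = -4100.6250
edge 1: (10.5,2)→(19,4.5)  cross = 10.5·4.5 − 19·2 = 9.2500; (r_i+r_j)·cross = 29.5·9.2500 = 272.8750
edge 2: (19,4.5)→(19,16.5)  cross = 19·16.5 − 19·4.5 = 228.0000; (r_i+r_j)·cross = 38·228.0000 = 8664.0000
edge 3: (19,16.5)→(17,38)  cross = 19·38 − 17·16.5 = 441.5000; (r_i+r_j)·cross = 36·441.5000 = 15894.0000
edge 4: (17,38)→(13.5,39)  cross = 17·39 − 13.5·38 = 150.0000; (r_i+r_j)·cross = 30.5·150.0000 = 4575.0000
edge 5: (13.5,39)→(6.5,39)  cross = 13.5·39 − 6.5·39 = 273.0000; (r_i+r_j)·cross = 20·273.0000 = 5460.0000
edge 6: (6.5,39)→(3,29.5)  cross = 6.5·29.5 − 3·39 = 74.7500; (r_i+r_j)·cross = 9.5·74.7500 = 710.1250
Σcross = 872.7500 → A = |Σcross|/2 = 436.3750 mm²
Σ(r_i+r_j)·cross = 31475.3750 → first moment M = |Σ|/6 = 5245.8958
R_c = M/A = 5245.8958/436.3750 = 12.0215 mm
θ = 270° = 4.712389 rad
V = θ·R_c·A = 4.712389·12.0215·436.3750 = 24720.702 mm³

Volume = 24720.702 mm³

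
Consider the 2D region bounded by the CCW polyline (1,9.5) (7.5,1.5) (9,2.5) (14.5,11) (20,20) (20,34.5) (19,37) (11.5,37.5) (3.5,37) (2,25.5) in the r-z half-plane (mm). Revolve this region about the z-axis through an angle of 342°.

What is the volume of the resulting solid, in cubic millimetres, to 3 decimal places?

Profile (r,z), 10 vertices: (1,9.5) (7.5,1.5) (9,2.5) (14.5,11) (20,20) (20,34.5) (19,37) (11.5,37.5) (3.5,37) (2,25.5)
edge 0: (1,9.5)→(7.5,1.5)  cross = 1·1.5 − 7.5·9.5 = -69.7500; (r_i+r_j)·cross = 8.5·-69.7500 = -592.8750
edge 1: (7.5,1.5)→(9,2.5)  cross = 7.5·2.5 − 9·1.5 = 5.2500; (r_i+r_j)·cross = 16.5·5.2500 = 86.6250
edge 2: (9,2.5)→(14.5,11)  cross = 9·11 − 14.5·2.5 = 62.7500; (r_i+r_j)·cross = 23.5·62.7500 = 1474.6250
edge 3: (14.5,11)→(20,20)  cross = 14.5·20 − 20·11 = 70.0000; (r_i+r_j)·cross = 34.5·70.0000 = 2415.0000
edge 4: (20,20)→(20,34.5)  cross = 20·34.5 − 20·20 = 290.0000; (r_i+r_j)·cross = 40·290.0000 = 11600.0000
edge 5: (20,34.5)→(19,37)  cross = 20·37 − 19·34.5 = 84.5000; (r_i+r_j)·cross = 39·84.5000 = 3295.5000
edge 6: (19,37)→(11.5,37.5)  cross = 19·37.5 − 11.5·37 = 287.0000; (r_i+r_j)·cross = 30.5·287.0000 = 8753.5000
edge 7: (11.5,37.5)→(3.5,37)  cross = 11.5·37 − 3.5·37.5 = 294.2500; (r_i+r_j)·cross = 15·294.2500 = 4413.7500
edge 8: (3.5,37)→(2,25.5)  cross = 3.5·25.5 − 2·37 = 15.2500; (r_i+r_j)·cross = 5.5·15.2500 = 83.8750
edge 9: (2,25.5)→(1,9.5)  cross = 2·9.5 − 1·25.5 = -6.5000; (r_i+r_j)·cross = 3·-6.5000 = -19.5000
Σcross = 1032.7500 → A = |Σcross|/2 = 516.3750 mm²
Σ(r_i+r_j)·cross = 31510.5000 → first moment M = |Σ|/6 = 5251.7500
R_c = M/A = 5251.7500/516.3750 = 10.1704 mm
θ = 342° = 5.969026 rad
V = θ·R_c·A = 5.969026·10.1704·516.3750 = 31347.833 mm³

Volume = 31347.833 mm³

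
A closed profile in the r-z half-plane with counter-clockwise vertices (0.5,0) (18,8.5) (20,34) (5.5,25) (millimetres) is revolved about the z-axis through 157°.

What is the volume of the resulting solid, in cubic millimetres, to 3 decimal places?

Volume = 11317.403 mm³

Profile (r,z), 4 vertices: (0.5,0) (18,8.5) (20,34) (5.5,25)
edge 0: (0.5,0)→(18,8.5)  cross = 0.5·8.5 − 18·0 = 4.2500; (r_i+r_j)·cross = 18.5·4.2500 = 78.6250
edge 1: (18,8.5)→(20,34)  cross = 18·34 − 20·8.5 = 442.0000; (r_i+r_j)·cross = 38·442.0000 = 16796.0000
edge 2: (20,34)→(5.5,25)  cross = 20·25 − 5.5·34 = 313.0000; (r_i+r_j)·cross = 25.5·313.0000 = 7981.5000
edge 3: (5.5,25)→(0.5,0)  cross = 5.5·0 − 0.5·25 = -12.5000; (r_i+r_j)·cross = 6·-12.5000 = -75.0000
Σcross = 746.7500 → A = |Σcross|/2 = 373.3750 mm²
Σ(r_i+r_j)·cross = 24781.1250 → first moment M = |Σ|/6 = 4130.1875
R_c = M/A = 4130.1875/373.3750 = 11.0618 mm
θ = 157° = 2.740167 rad
V = θ·R_c·A = 2.740167·11.0618·373.3750 = 11317.403 mm³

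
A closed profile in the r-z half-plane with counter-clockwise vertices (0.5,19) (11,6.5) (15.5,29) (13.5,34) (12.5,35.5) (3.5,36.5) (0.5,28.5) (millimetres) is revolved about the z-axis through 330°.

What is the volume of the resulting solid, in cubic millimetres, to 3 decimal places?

Profile (r,z), 7 vertices: (0.5,19) (11,6.5) (15.5,29) (13.5,34) (12.5,35.5) (3.5,36.5) (0.5,28.5)
edge 0: (0.5,19)→(11,6.5)  cross = 0.5·6.5 − 11·19 = -205.7500; (r_i+r_j)·cross = 11.5·-205.7500 = -2366.1250
edge 1: (11,6.5)→(15.5,29)  cross = 11·29 − 15.5·6.5 = 218.2500; (r_i+r_j)·cross = 26.5·218.2500 = 5783.6250
edge 2: (15.5,29)→(13.5,34)  cross = 15.5·34 − 13.5·29 = 135.5000; (r_i+r_j)·cross = 29·135.5000 = 3929.5000
edge 3: (13.5,34)→(12.5,35.5)  cross = 13.5·35.5 − 12.5·34 = 54.2500; (r_i+r_j)·cross = 26·54.2500 = 1410.5000
edge 4: (12.5,35.5)→(3.5,36.5)  cross = 12.5·36.5 − 3.5·35.5 = 332.0000; (r_i+r_j)·cross = 16·332.0000 = 5312.0000
edge 5: (3.5,36.5)→(0.5,28.5)  cross = 3.5·28.5 − 0.5·36.5 = 81.5000; (r_i+r_j)·cross = 4·81.5000 = 326.0000
edge 6: (0.5,28.5)→(0.5,19)  cross = 0.5·19 − 0.5·28.5 = -4.7500; (r_i+r_j)·cross = 1·-4.7500 = -4.7500
Σcross = 611.0000 → A = |Σcross|/2 = 305.5000 mm²
Σ(r_i+r_j)·cross = 14390.7500 → first moment M = |Σ|/6 = 2398.4583
R_c = M/A = 2398.4583/305.5000 = 7.8509 mm
θ = 330° = 5.759587 rad
V = θ·R_c·A = 5.759587·7.8509·305.5000 = 13814.128 mm³

Volume = 13814.128 mm³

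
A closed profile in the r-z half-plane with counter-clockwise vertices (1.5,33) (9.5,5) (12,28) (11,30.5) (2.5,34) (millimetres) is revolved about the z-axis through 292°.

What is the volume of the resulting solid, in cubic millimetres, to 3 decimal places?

Volume = 5557.264 mm³

Profile (r,z), 5 vertices: (1.5,33) (9.5,5) (12,28) (11,30.5) (2.5,34)
edge 0: (1.5,33)→(9.5,5)  cross = 1.5·5 − 9.5·33 = -306.0000; (r_i+r_j)·cross = 11·-306.0000 = -3366.0000
edge 1: (9.5,5)→(12,28)  cross = 9.5·28 − 12·5 = 206.0000; (r_i+r_j)·cross = 21.5·206.0000 = 4429.0000
edge 2: (12,28)→(11,30.5)  cross = 12·30.5 − 11·28 = 58.0000; (r_i+r_j)·cross = 23·58.0000 = 1334.0000
edge 3: (11,30.5)→(2.5,34)  cross = 11·34 − 2.5·30.5 = 297.7500; (r_i+r_j)·cross = 13.5·297.7500 = 4019.6250
edge 4: (2.5,34)→(1.5,33)  cross = 2.5·33 − 1.5·34 = 31.5000; (r_i+r_j)·cross = 4·31.5000 = 126.0000
Σcross = 287.2500 → A = |Σcross|/2 = 143.6250 mm²
Σ(r_i+r_j)·cross = 6542.6250 → first moment M = |Σ|/6 = 1090.4375
R_c = M/A = 1090.4375/143.6250 = 7.5923 mm
θ = 292° = 5.096361 rad
V = θ·R_c·A = 5.096361·7.5923·143.6250 = 5557.264 mm³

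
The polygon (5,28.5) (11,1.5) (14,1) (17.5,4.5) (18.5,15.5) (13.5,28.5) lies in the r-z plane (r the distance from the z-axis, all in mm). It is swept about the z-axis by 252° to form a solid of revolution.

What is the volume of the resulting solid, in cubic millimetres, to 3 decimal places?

Volume = 12984.216 mm³

Profile (r,z), 6 vertices: (5,28.5) (11,1.5) (14,1) (17.5,4.5) (18.5,15.5) (13.5,28.5)
edge 0: (5,28.5)→(11,1.5)  cross = 5·1.5 − 11·28.5 = -306.0000; (r_i+r_j)·cross = 16·-306.0000 = -4896.0000
edge 1: (11,1.5)→(14,1)  cross = 11·1 − 14·1.5 = -10.0000; (r_i+r_j)·cross = 25·-10.0000 = -250.0000
edge 2: (14,1)→(17.5,4.5)  cross = 14·4.5 − 17.5·1 = 45.5000; (r_i+r_j)·cross = 31.5·45.5000 = 1433.2500
edge 3: (17.5,4.5)→(18.5,15.5)  cross = 17.5·15.5 − 18.5·4.5 = 188.0000; (r_i+r_j)·cross = 36·188.0000 = 6768.0000
edge 4: (18.5,15.5)→(13.5,28.5)  cross = 18.5·28.5 − 13.5·15.5 = 318.0000; (r_i+r_j)·cross = 32·318.0000 = 10176.0000
edge 5: (13.5,28.5)→(5,28.5)  cross = 13.5·28.5 − 5·28.5 = 242.2500; (r_i+r_j)·cross = 18.5·242.2500 = 4481.6250
Σcross = 477.7500 → A = |Σcross|/2 = 238.8750 mm²
Σ(r_i+r_j)·cross = 17712.8750 → first moment M = |Σ|/6 = 2952.1458
R_c = M/A = 2952.1458/238.8750 = 12.3585 mm
θ = 252° = 4.398230 rad
V = θ·R_c·A = 4.398230·12.3585·238.8750 = 12984.216 mm³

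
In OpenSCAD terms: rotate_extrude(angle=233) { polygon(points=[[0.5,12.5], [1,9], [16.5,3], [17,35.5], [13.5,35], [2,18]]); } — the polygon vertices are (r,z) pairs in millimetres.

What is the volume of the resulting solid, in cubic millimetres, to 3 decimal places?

Volume = 14645.074 mm³

Profile (r,z), 6 vertices: (0.5,12.5) (1,9) (16.5,3) (17,35.5) (13.5,35) (2,18)
edge 0: (0.5,12.5)→(1,9)  cross = 0.5·9 − 1·12.5 = -8.0000; (r_i+r_j)·cross = 1.5·-8.0000 = -12.0000
edge 1: (1,9)→(16.5,3)  cross = 1·3 − 16.5·9 = -145.5000; (r_i+r_j)·cross = 17.5·-145.5000 = -2546.2500
edge 2: (16.5,3)→(17,35.5)  cross = 16.5·35.5 − 17·3 = 534.7500; (r_i+r_j)·cross = 33.5·534.7500 = 17914.1250
edge 3: (17,35.5)→(13.5,35)  cross = 17·35 − 13.5·35.5 = 115.7500; (r_i+r_j)·cross = 30.5·115.7500 = 3530.3750
edge 4: (13.5,35)→(2,18)  cross = 13.5·18 − 2·35 = 173.0000; (r_i+r_j)·cross = 15.5·173.0000 = 2681.5000
edge 5: (2,18)→(0.5,12.5)  cross = 2·12.5 − 0.5·18 = 16.0000; (r_i+r_j)·cross = 2.5·16.0000 = 40.0000
Σcross = 686.0000 → A = |Σcross|/2 = 343.0000 mm²
Σ(r_i+r_j)·cross = 21607.7500 → first moment M = |Σ|/6 = 3601.2917
R_c = M/A = 3601.2917/343.0000 = 10.4994 mm
θ = 233° = 4.066617 rad
V = θ·R_c·A = 4.066617·10.4994·343.0000 = 14645.074 mm³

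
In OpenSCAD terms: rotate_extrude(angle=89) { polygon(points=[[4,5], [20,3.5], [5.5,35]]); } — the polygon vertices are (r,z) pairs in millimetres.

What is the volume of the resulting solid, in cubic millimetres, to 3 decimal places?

Volume = 3683.073 mm³

Profile (r,z), 3 vertices: (4,5) (20,3.5) (5.5,35)
edge 0: (4,5)→(20,3.5)  cross = 4·3.5 − 20·5 = -86.0000; (r_i+r_j)·cross = 24·-86.0000 = -2064.0000
edge 1: (20,3.5)→(5.5,35)  cross = 20·35 − 5.5·3.5 = 680.7500; (r_i+r_j)·cross = 25.5·680.7500 = 17359.1250
edge 2: (5.5,35)→(4,5)  cross = 5.5·5 − 4·35 = -112.5000; (r_i+r_j)·cross = 9.5·-112.5000 = -1068.7500
Σcross = 482.2500 → A = |Σcross|/2 = 241.1250 mm²
Σ(r_i+r_j)·cross = 14226.3750 → first moment M = |Σ|/6 = 2371.0625
R_c = M/A = 2371.0625/241.1250 = 9.8333 mm
θ = 89° = 1.553343 rad
V = θ·R_c·A = 1.553343·9.8333·241.1250 = 3683.073 mm³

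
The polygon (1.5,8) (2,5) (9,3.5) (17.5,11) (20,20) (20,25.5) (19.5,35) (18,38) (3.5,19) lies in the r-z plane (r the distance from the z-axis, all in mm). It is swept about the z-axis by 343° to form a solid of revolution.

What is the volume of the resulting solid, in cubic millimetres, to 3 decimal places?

Profile (r,z), 9 vertices: (1.5,8) (2,5) (9,3.5) (17.5,11) (20,20) (20,25.5) (19.5,35) (18,38) (3.5,19)
edge 0: (1.5,8)→(2,5)  cross = 1.5·5 − 2·8 = -8.5000; (r_i+r_j)·cross = 3.5·-8.5000 = -29.7500
edge 1: (2,5)→(9,3.5)  cross = 2·3.5 − 9·5 = -38.0000; (r_i+r_j)·cross = 11·-38.0000 = -418.0000
edge 2: (9,3.5)→(17.5,11)  cross = 9·11 − 17.5·3.5 = 37.7500; (r_i+r_j)·cross = 26.5·37.7500 = 1000.3750
edge 3: (17.5,11)→(20,20)  cross = 17.5·20 − 20·11 = 130.0000; (r_i+r_j)·cross = 37.5·130.0000 = 4875.0000
edge 4: (20,20)→(20,25.5)  cross = 20·25.5 − 20·20 = 110.0000; (r_i+r_j)·cross = 40·110.0000 = 4400.0000
edge 5: (20,25.5)→(19.5,35)  cross = 20·35 − 19.5·25.5 = 202.7500; (r_i+r_j)·cross = 39.5·202.7500 = 8008.6250
edge 6: (19.5,35)→(18,38)  cross = 19.5·38 − 18·35 = 111.0000; (r_i+r_j)·cross = 37.5·111.0000 = 4162.5000
edge 7: (18,38)→(3.5,19)  cross = 18·19 − 3.5·38 = 209.0000; (r_i+r_j)·cross = 21.5·209.0000 = 4493.5000
edge 8: (3.5,19)→(1.5,8)  cross = 3.5·8 − 1.5·19 = -0.5000; (r_i+r_j)·cross = 5·-0.5000 = -2.5000
Σcross = 753.5000 → A = |Σcross|/2 = 376.7500 mm²
Σ(r_i+r_j)·cross = 26489.7500 → first moment M = |Σ|/6 = 4414.9583
R_c = M/A = 4414.9583/376.7500 = 11.7185 mm
θ = 343° = 5.986479 rad
V = θ·R_c·A = 5.986479·11.7185·376.7500 = 26430.057 mm³

Volume = 26430.057 mm³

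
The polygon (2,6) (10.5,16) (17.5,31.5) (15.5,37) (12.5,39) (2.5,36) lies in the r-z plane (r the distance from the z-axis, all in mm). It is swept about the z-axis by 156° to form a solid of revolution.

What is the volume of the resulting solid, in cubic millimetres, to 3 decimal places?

Profile (r,z), 6 vertices: (2,6) (10.5,16) (17.5,31.5) (15.5,37) (12.5,39) (2.5,36)
edge 0: (2,6)→(10.5,16)  cross = 2·16 − 10.5·6 = -31.0000; (r_i+r_j)·cross = 12.5·-31.0000 = -387.5000
edge 1: (10.5,16)→(17.5,31.5)  cross = 10.5·31.5 − 17.5·16 = 50.7500; (r_i+r_j)·cross = 28·50.7500 = 1421.0000
edge 2: (17.5,31.5)→(15.5,37)  cross = 17.5·37 − 15.5·31.5 = 159.2500; (r_i+r_j)·cross = 33·159.2500 = 5255.2500
edge 3: (15.5,37)→(12.5,39)  cross = 15.5·39 − 12.5·37 = 142.0000; (r_i+r_j)·cross = 28·142.0000 = 3976.0000
edge 4: (12.5,39)→(2.5,36)  cross = 12.5·36 − 2.5·39 = 352.5000; (r_i+r_j)·cross = 15·352.5000 = 5287.5000
edge 5: (2.5,36)→(2,6)  cross = 2.5·6 − 2·36 = -57.0000; (r_i+r_j)·cross = 4.5·-57.0000 = -256.5000
Σcross = 616.5000 → A = |Σcross|/2 = 308.2500 mm²
Σ(r_i+r_j)·cross = 15295.7500 → first moment M = |Σ|/6 = 2549.2917
R_c = M/A = 2549.2917/308.2500 = 8.2702 mm
θ = 156° = 2.722714 rad
V = θ·R_c·A = 2.722714·8.2702·308.2500 = 6940.991 mm³

Volume = 6940.991 mm³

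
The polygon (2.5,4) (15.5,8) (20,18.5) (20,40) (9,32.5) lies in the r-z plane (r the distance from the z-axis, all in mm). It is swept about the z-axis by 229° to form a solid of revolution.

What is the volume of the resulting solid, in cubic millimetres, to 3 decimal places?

Volume = 19206.808 mm³

Profile (r,z), 5 vertices: (2.5,4) (15.5,8) (20,18.5) (20,40) (9,32.5)
edge 0: (2.5,4)→(15.5,8)  cross = 2.5·8 − 15.5·4 = -42.0000; (r_i+r_j)·cross = 18·-42.0000 = -756.0000
edge 1: (15.5,8)→(20,18.5)  cross = 15.5·18.5 − 20·8 = 126.7500; (r_i+r_j)·cross = 35.5·126.7500 = 4499.6250
edge 2: (20,18.5)→(20,40)  cross = 20·40 − 20·18.5 = 430.0000; (r_i+r_j)·cross = 40·430.0000 = 17200.0000
edge 3: (20,40)→(9,32.5)  cross = 20·32.5 − 9·40 = 290.0000; (r_i+r_j)·cross = 29·290.0000 = 8410.0000
edge 4: (9,32.5)→(2.5,4)  cross = 9·4 − 2.5·32.5 = -45.2500; (r_i+r_j)·cross = 11.5·-45.2500 = -520.3750
Σcross = 759.5000 → A = |Σcross|/2 = 379.7500 mm²
Σ(r_i+r_j)·cross = 28833.2500 → first moment M = |Σ|/6 = 4805.5417
R_c = M/A = 4805.5417/379.7500 = 12.6545 mm
θ = 229° = 3.996804 rad
V = θ·R_c·A = 3.996804·12.6545·379.7500 = 19206.808 mm³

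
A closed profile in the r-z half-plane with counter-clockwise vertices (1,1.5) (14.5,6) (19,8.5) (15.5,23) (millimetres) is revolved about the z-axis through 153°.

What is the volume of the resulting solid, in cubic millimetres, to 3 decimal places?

Volume = 4718.070 mm³

Profile (r,z), 4 vertices: (1,1.5) (14.5,6) (19,8.5) (15.5,23)
edge 0: (1,1.5)→(14.5,6)  cross = 1·6 − 14.5·1.5 = -15.7500; (r_i+r_j)·cross = 15.5·-15.7500 = -244.1250
edge 1: (14.5,6)→(19,8.5)  cross = 14.5·8.5 − 19·6 = 9.2500; (r_i+r_j)·cross = 33.5·9.2500 = 309.8750
edge 2: (19,8.5)→(15.5,23)  cross = 19·23 − 15.5·8.5 = 305.2500; (r_i+r_j)·cross = 34.5·305.2500 = 10531.1250
edge 3: (15.5,23)→(1,1.5)  cross = 15.5·1.5 − 1·23 = 0.2500; (r_i+r_j)·cross = 16.5·0.2500 = 4.1250
Σcross = 299.0000 → A = |Σcross|/2 = 149.5000 mm²
Σ(r_i+r_j)·cross = 10601.0000 → first moment M = |Σ|/6 = 1766.8333
R_c = M/A = 1766.8333/149.5000 = 11.8183 mm
θ = 153° = 2.670354 rad
V = θ·R_c·A = 2.670354·11.8183·149.5000 = 4718.070 mm³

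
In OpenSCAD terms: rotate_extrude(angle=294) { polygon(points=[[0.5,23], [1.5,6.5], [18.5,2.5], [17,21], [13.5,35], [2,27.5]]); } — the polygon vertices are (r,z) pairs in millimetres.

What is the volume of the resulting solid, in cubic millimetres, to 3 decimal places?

Volume = 20645.871 mm³

Profile (r,z), 6 vertices: (0.5,23) (1.5,6.5) (18.5,2.5) (17,21) (13.5,35) (2,27.5)
edge 0: (0.5,23)→(1.5,6.5)  cross = 0.5·6.5 − 1.5·23 = -31.2500; (r_i+r_j)·cross = 2·-31.2500 = -62.5000
edge 1: (1.5,6.5)→(18.5,2.5)  cross = 1.5·2.5 − 18.5·6.5 = -116.5000; (r_i+r_j)·cross = 20·-116.5000 = -2330.0000
edge 2: (18.5,2.5)→(17,21)  cross = 18.5·21 − 17·2.5 = 346.0000; (r_i+r_j)·cross = 35.5·346.0000 = 12283.0000
edge 3: (17,21)→(13.5,35)  cross = 17·35 − 13.5·21 = 311.5000; (r_i+r_j)·cross = 30.5·311.5000 = 9500.7500
edge 4: (13.5,35)→(2,27.5)  cross = 13.5·27.5 − 2·35 = 301.2500; (r_i+r_j)·cross = 15.5·301.2500 = 4669.3750
edge 5: (2,27.5)→(0.5,23)  cross = 2·23 − 0.5·27.5 = 32.2500; (r_i+r_j)·cross = 2.5·32.2500 = 80.6250
Σcross = 843.2500 → A = |Σcross|/2 = 421.6250 mm²
Σ(r_i+r_j)·cross = 24141.2500 → first moment M = |Σ|/6 = 4023.5417
R_c = M/A = 4023.5417/421.6250 = 9.5429 mm
θ = 294° = 5.131268 rad
V = θ·R_c·A = 5.131268·9.5429·421.6250 = 20645.871 mm³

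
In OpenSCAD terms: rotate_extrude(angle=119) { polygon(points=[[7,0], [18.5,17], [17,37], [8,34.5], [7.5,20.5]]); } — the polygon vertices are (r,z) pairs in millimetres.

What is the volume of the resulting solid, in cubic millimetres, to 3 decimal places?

Profile (r,z), 5 vertices: (7,0) (18.5,17) (17,37) (8,34.5) (7.5,20.5)
edge 0: (7,0)→(18.5,17)  cross = 7·17 − 18.5·0 = 119.0000; (r_i+r_j)·cross = 25.5·119.0000 = 3034.5000
edge 1: (18.5,17)→(17,37)  cross = 18.5·37 − 17·17 = 395.5000; (r_i+r_j)·cross = 35.5·395.5000 = 14040.2500
edge 2: (17,37)→(8,34.5)  cross = 17·34.5 − 8·37 = 290.5000; (r_i+r_j)·cross = 25·290.5000 = 7262.5000
edge 3: (8,34.5)→(7.5,20.5)  cross = 8·20.5 − 7.5·34.5 = -94.7500; (r_i+r_j)·cross = 15.5·-94.7500 = -1468.6250
edge 4: (7.5,20.5)→(7,0)  cross = 7.5·0 − 7·20.5 = -143.5000; (r_i+r_j)·cross = 14.5·-143.5000 = -2080.7500
Σcross = 566.7500 → A = |Σcross|/2 = 283.3750 mm²
Σ(r_i+r_j)·cross = 20787.8750 → first moment M = |Σ|/6 = 3464.6458
R_c = M/A = 3464.6458/283.3750 = 12.2264 mm
θ = 119° = 2.076942 rad
V = θ·R_c·A = 2.076942·12.2264·283.3750 = 7195.868 mm³

Volume = 7195.868 mm³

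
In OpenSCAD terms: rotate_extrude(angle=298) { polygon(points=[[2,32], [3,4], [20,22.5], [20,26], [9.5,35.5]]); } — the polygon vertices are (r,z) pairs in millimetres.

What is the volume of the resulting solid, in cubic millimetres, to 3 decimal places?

Profile (r,z), 5 vertices: (2,32) (3,4) (20,22.5) (20,26) (9.5,35.5)
edge 0: (2,32)→(3,4)  cross = 2·4 − 3·32 = -88.0000; (r_i+r_j)·cross = 5·-88.0000 = -440.0000
edge 1: (3,4)→(20,22.5)  cross = 3·22.5 − 20·4 = -12.5000; (r_i+r_j)·cross = 23·-12.5000 = -287.5000
edge 2: (20,22.5)→(20,26)  cross = 20·26 − 20·22.5 = 70.0000; (r_i+r_j)·cross = 40·70.0000 = 2800.0000
edge 3: (20,26)→(9.5,35.5)  cross = 20·35.5 − 9.5·26 = 463.0000; (r_i+r_j)·cross = 29.5·463.0000 = 13658.5000
edge 4: (9.5,35.5)→(2,32)  cross = 9.5·32 − 2·35.5 = 233.0000; (r_i+r_j)·cross = 11.5·233.0000 = 2679.5000
Σcross = 665.5000 → A = |Σcross|/2 = 332.7500 mm²
Σ(r_i+r_j)·cross = 18410.5000 → first moment M = |Σ|/6 = 3068.4167
R_c = M/A = 3068.4167/332.7500 = 9.2214 mm
θ = 298° = 5.201081 rad
V = θ·R_c·A = 5.201081·9.2214·332.7500 = 15959.084 mm³

Volume = 15959.084 mm³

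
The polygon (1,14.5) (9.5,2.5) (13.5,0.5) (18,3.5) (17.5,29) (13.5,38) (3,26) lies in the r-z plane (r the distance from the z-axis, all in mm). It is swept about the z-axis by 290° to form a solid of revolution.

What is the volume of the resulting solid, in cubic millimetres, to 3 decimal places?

Profile (r,z), 7 vertices: (1,14.5) (9.5,2.5) (13.5,0.5) (18,3.5) (17.5,29) (13.5,38) (3,26)
edge 0: (1,14.5)→(9.5,2.5)  cross = 1·2.5 − 9.5·14.5 = -135.2500; (r_i+r_j)·cross = 10.5·-135.2500 = -1420.1250
edge 1: (9.5,2.5)→(13.5,0.5)  cross = 9.5·0.5 − 13.5·2.5 = -29.0000; (r_i+r_j)·cross = 23·-29.0000 = -667.0000
edge 2: (13.5,0.5)→(18,3.5)  cross = 13.5·3.5 − 18·0.5 = 38.2500; (r_i+r_j)·cross = 31.5·38.2500 = 1204.8750
edge 3: (18,3.5)→(17.5,29)  cross = 18·29 − 17.5·3.5 = 460.7500; (r_i+r_j)·cross = 35.5·460.7500 = 16356.6250
edge 4: (17.5,29)→(13.5,38)  cross = 17.5·38 − 13.5·29 = 273.5000; (r_i+r_j)·cross = 31·273.5000 = 8478.5000
edge 5: (13.5,38)→(3,26)  cross = 13.5·26 − 3·38 = 237.0000; (r_i+r_j)·cross = 16.5·237.0000 = 3910.5000
edge 6: (3,26)→(1,14.5)  cross = 3·14.5 − 1·26 = 17.5000; (r_i+r_j)·cross = 4·17.5000 = 70.0000
Σcross = 862.7500 → A = |Σcross|/2 = 431.3750 mm²
Σ(r_i+r_j)·cross = 27933.3750 → first moment M = |Σ|/6 = 4655.5625
R_c = M/A = 4655.5625/431.3750 = 10.7924 mm
θ = 290° = 5.061455 rad
V = θ·R_c·A = 5.061455·10.7924·431.3750 = 23563.919 mm³

Volume = 23563.919 mm³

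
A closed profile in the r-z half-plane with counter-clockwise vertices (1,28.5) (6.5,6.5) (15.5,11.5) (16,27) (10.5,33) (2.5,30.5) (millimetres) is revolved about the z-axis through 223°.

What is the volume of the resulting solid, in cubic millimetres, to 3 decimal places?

Volume = 9851.352 mm³

Profile (r,z), 6 vertices: (1,28.5) (6.5,6.5) (15.5,11.5) (16,27) (10.5,33) (2.5,30.5)
edge 0: (1,28.5)→(6.5,6.5)  cross = 1·6.5 − 6.5·28.5 = -178.7500; (r_i+r_j)·cross = 7.5·-178.7500 = -1340.6250
edge 1: (6.5,6.5)→(15.5,11.5)  cross = 6.5·11.5 − 15.5·6.5 = -26.0000; (r_i+r_j)·cross = 22·-26.0000 = -572.0000
edge 2: (15.5,11.5)→(16,27)  cross = 15.5·27 − 16·11.5 = 234.5000; (r_i+r_j)·cross = 31.5·234.5000 = 7386.7500
edge 3: (16,27)→(10.5,33)  cross = 16·33 − 10.5·27 = 244.5000; (r_i+r_j)·cross = 26.5·244.5000 = 6479.2500
edge 4: (10.5,33)→(2.5,30.5)  cross = 10.5·30.5 − 2.5·33 = 237.7500; (r_i+r_j)·cross = 13·237.7500 = 3090.7500
edge 5: (2.5,30.5)→(1,28.5)  cross = 2.5·28.5 − 1·30.5 = 40.7500; (r_i+r_j)·cross = 3.5·40.7500 = 142.6250
Σcross = 552.7500 → A = |Σcross|/2 = 276.3750 mm²
Σ(r_i+r_j)·cross = 15186.7500 → first moment M = |Σ|/6 = 2531.1250
R_c = M/A = 2531.1250/276.3750 = 9.1583 mm
θ = 223° = 3.892084 rad
V = θ·R_c·A = 3.892084·9.1583·276.3750 = 9851.352 mm³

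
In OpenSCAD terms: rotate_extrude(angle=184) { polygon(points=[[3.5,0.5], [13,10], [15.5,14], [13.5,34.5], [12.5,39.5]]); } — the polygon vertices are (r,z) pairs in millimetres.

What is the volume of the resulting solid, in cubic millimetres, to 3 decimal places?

Volume = 6319.244 mm³

Profile (r,z), 5 vertices: (3.5,0.5) (13,10) (15.5,14) (13.5,34.5) (12.5,39.5)
edge 0: (3.5,0.5)→(13,10)  cross = 3.5·10 − 13·0.5 = 28.5000; (r_i+r_j)·cross = 16.5·28.5000 = 470.2500
edge 1: (13,10)→(15.5,14)  cross = 13·14 − 15.5·10 = 27.0000; (r_i+r_j)·cross = 28.5·27.0000 = 769.5000
edge 2: (15.5,14)→(13.5,34.5)  cross = 15.5·34.5 − 13.5·14 = 345.7500; (r_i+r_j)·cross = 29·345.7500 = 10026.7500
edge 3: (13.5,34.5)→(12.5,39.5)  cross = 13.5·39.5 − 12.5·34.5 = 102.0000; (r_i+r_j)·cross = 26·102.0000 = 2652.0000
edge 4: (12.5,39.5)→(3.5,0.5)  cross = 12.5·0.5 − 3.5·39.5 = -132.0000; (r_i+r_j)·cross = 16·-132.0000 = -2112.0000
Σcross = 371.2500 → A = |Σcross|/2 = 185.6250 mm²
Σ(r_i+r_j)·cross = 11806.5000 → first moment M = |Σ|/6 = 1967.7500
R_c = M/A = 1967.7500/185.6250 = 10.6007 mm
θ = 184° = 3.211406 rad
V = θ·R_c·A = 3.211406·10.6007·185.6250 = 6319.244 mm³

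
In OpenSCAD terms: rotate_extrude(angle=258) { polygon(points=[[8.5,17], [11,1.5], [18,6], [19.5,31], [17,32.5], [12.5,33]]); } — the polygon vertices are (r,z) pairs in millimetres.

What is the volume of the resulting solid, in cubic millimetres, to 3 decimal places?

Profile (r,z), 6 vertices: (8.5,17) (11,1.5) (18,6) (19.5,31) (17,32.5) (12.5,33)
edge 0: (8.5,17)→(11,1.5)  cross = 8.5·1.5 − 11·17 = -174.2500; (r_i+r_j)·cross = 19.5·-174.2500 = -3397.8750
edge 1: (11,1.5)→(18,6)  cross = 11·6 − 18·1.5 = 39.0000; (r_i+r_j)·cross = 29·39.0000 = 1131.0000
edge 2: (18,6)→(19.5,31)  cross = 18·31 − 19.5·6 = 441.0000; (r_i+r_j)·cross = 37.5·441.0000 = 16537.5000
edge 3: (19.5,31)→(17,32.5)  cross = 19.5·32.5 − 17·31 = 106.7500; (r_i+r_j)·cross = 36.5·106.7500 = 3896.3750
edge 4: (17,32.5)→(12.5,33)  cross = 17·33 − 12.5·32.5 = 154.7500; (r_i+r_j)·cross = 29.5·154.7500 = 4565.1250
edge 5: (12.5,33)→(8.5,17)  cross = 12.5·17 − 8.5·33 = -68.0000; (r_i+r_j)·cross = 21·-68.0000 = -1428.0000
Σcross = 499.2500 → A = |Σcross|/2 = 249.6250 mm²
Σ(r_i+r_j)·cross = 21304.1250 → first moment M = |Σ|/6 = 3550.6875
R_c = M/A = 3550.6875/249.6250 = 14.2241 mm
θ = 258° = 4.502949 rad
V = θ·R_c·A = 4.502949·14.2241·249.6250 = 15988.566 mm³

Volume = 15988.566 mm³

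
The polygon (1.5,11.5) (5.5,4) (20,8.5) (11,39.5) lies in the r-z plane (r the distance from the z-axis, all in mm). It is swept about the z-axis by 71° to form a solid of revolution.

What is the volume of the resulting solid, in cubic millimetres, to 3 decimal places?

Volume = 4375.042 mm³

Profile (r,z), 4 vertices: (1.5,11.5) (5.5,4) (20,8.5) (11,39.5)
edge 0: (1.5,11.5)→(5.5,4)  cross = 1.5·4 − 5.5·11.5 = -57.2500; (r_i+r_j)·cross = 7·-57.2500 = -400.7500
edge 1: (5.5,4)→(20,8.5)  cross = 5.5·8.5 − 20·4 = -33.2500; (r_i+r_j)·cross = 25.5·-33.2500 = -847.8750
edge 2: (20,8.5)→(11,39.5)  cross = 20·39.5 − 11·8.5 = 696.5000; (r_i+r_j)·cross = 31·696.5000 = 21591.5000
edge 3: (11,39.5)→(1.5,11.5)  cross = 11·11.5 − 1.5·39.5 = 67.2500; (r_i+r_j)·cross = 12.5·67.2500 = 840.6250
Σcross = 673.2500 → A = |Σcross|/2 = 336.6250 mm²
Σ(r_i+r_j)·cross = 21183.5000 → first moment M = |Σ|/6 = 3530.5833
R_c = M/A = 3530.5833/336.6250 = 10.4882 mm
θ = 71° = 1.239184 rad
V = θ·R_c·A = 1.239184·10.4882·336.6250 = 4375.042 mm³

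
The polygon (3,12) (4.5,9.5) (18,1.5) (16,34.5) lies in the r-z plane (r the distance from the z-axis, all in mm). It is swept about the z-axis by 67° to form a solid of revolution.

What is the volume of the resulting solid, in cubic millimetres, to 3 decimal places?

Profile (r,z), 4 vertices: (3,12) (4.5,9.5) (18,1.5) (16,34.5)
edge 0: (3,12)→(4.5,9.5)  cross = 3·9.5 − 4.5·12 = -25.5000; (r_i+r_j)·cross = 7.5·-25.5000 = -191.2500
edge 1: (4.5,9.5)→(18,1.5)  cross = 4.5·1.5 − 18·9.5 = -164.2500; (r_i+r_j)·cross = 22.5·-164.2500 = -3695.6250
edge 2: (18,1.5)→(16,34.5)  cross = 18·34.5 − 16·1.5 = 597.0000; (r_i+r_j)·cross = 34·597.0000 = 20298.0000
edge 3: (16,34.5)→(3,12)  cross = 16·12 − 3·34.5 = 88.5000; (r_i+r_j)·cross = 19·88.5000 = 1681.5000
Σcross = 495.7500 → A = |Σcross|/2 = 247.8750 mm²
Σ(r_i+r_j)·cross = 18092.6250 → first moment M = |Σ|/6 = 3015.4375
R_c = M/A = 3015.4375/247.8750 = 12.1652 mm
θ = 67° = 1.169371 rad
V = θ·R_c·A = 1.169371·12.1652·247.8750 = 3526.164 mm³

Volume = 3526.164 mm³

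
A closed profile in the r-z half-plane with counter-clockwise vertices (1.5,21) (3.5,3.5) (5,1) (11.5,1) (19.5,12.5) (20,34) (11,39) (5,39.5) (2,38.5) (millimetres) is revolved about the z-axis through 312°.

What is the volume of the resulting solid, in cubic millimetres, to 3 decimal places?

Profile (r,z), 9 vertices: (1.5,21) (3.5,3.5) (5,1) (11.5,1) (19.5,12.5) (20,34) (11,39) (5,39.5) (2,38.5)
edge 0: (1.5,21)→(3.5,3.5)  cross = 1.5·3.5 − 3.5·21 = -68.2500; (r_i+r_j)·cross = 5·-68.2500 = -341.2500
edge 1: (3.5,3.5)→(5,1)  cross = 3.5·1 − 5·3.5 = -14.0000; (r_i+r_j)·cross = 8.5·-14.0000 = -119.0000
edge 2: (5,1)→(11.5,1)  cross = 5·1 − 11.5·1 = -6.5000; (r_i+r_j)·cross = 16.5·-6.5000 = -107.2500
edge 3: (11.5,1)→(19.5,12.5)  cross = 11.5·12.5 − 19.5·1 = 124.2500; (r_i+r_j)·cross = 31·124.2500 = 3851.7500
edge 4: (19.5,12.5)→(20,34)  cross = 19.5·34 − 20·12.5 = 413.0000; (r_i+r_j)·cross = 39.5·413.0000 = 16313.5000
edge 5: (20,34)→(11,39)  cross = 20·39 − 11·34 = 406.0000; (r_i+r_j)·cross = 31·406.0000 = 12586.0000
edge 6: (11,39)→(5,39.5)  cross = 11·39.5 − 5·39 = 239.5000; (r_i+r_j)·cross = 16·239.5000 = 3832.0000
edge 7: (5,39.5)→(2,38.5)  cross = 5·38.5 − 2·39.5 = 113.5000; (r_i+r_j)·cross = 7·113.5000 = 794.5000
edge 8: (2,38.5)→(1.5,21)  cross = 2·21 − 1.5·38.5 = -15.7500; (r_i+r_j)·cross = 3.5·-15.7500 = -55.1250
Σcross = 1191.7500 → A = |Σcross|/2 = 595.8750 mm²
Σ(r_i+r_j)·cross = 36755.1250 → first moment M = |Σ|/6 = 6125.8542
R_c = M/A = 6125.8542/595.8750 = 10.2804 mm
θ = 312° = 5.445427 rad
V = θ·R_c·A = 5.445427·10.2804·595.8750 = 33357.893 mm³

Volume = 33357.893 mm³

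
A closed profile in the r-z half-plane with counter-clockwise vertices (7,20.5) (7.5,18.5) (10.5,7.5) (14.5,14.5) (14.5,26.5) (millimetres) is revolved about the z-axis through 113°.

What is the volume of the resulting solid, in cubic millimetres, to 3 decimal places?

Profile (r,z), 5 vertices: (7,20.5) (7.5,18.5) (10.5,7.5) (14.5,14.5) (14.5,26.5)
edge 0: (7,20.5)→(7.5,18.5)  cross = 7·18.5 − 7.5·20.5 = -24.2500; (r_i+r_j)·cross = 14.5·-24.2500 = -351.6250
edge 1: (7.5,18.5)→(10.5,7.5)  cross = 7.5·7.5 − 10.5·18.5 = -138.0000; (r_i+r_j)·cross = 18·-138.0000 = -2484.0000
edge 2: (10.5,7.5)→(14.5,14.5)  cross = 10.5·14.5 − 14.5·7.5 = 43.5000; (r_i+r_j)·cross = 25·43.5000 = 1087.5000
edge 3: (14.5,14.5)→(14.5,26.5)  cross = 14.5·26.5 − 14.5·14.5 = 174.0000; (r_i+r_j)·cross = 29·174.0000 = 5046.0000
edge 4: (14.5,26.5)→(7,20.5)  cross = 14.5·20.5 − 7·26.5 = 111.7500; (r_i+r_j)·cross = 21.5·111.7500 = 2402.6250
Σcross = 167.0000 → A = |Σcross|/2 = 83.5000 mm²
Σ(r_i+r_j)·cross = 5700.5000 → first moment M = |Σ|/6 = 950.0833
R_c = M/A = 950.0833/83.5000 = 11.3782 mm
θ = 113° = 1.972222 rad
V = θ·R_c·A = 1.972222·11.3782·83.5000 = 1873.775 mm³

Volume = 1873.775 mm³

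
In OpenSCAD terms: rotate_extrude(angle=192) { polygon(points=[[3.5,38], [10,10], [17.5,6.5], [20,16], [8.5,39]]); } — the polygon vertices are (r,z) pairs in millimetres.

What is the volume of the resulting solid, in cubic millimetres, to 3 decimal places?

Volume = 10351.618 mm³

Profile (r,z), 5 vertices: (3.5,38) (10,10) (17.5,6.5) (20,16) (8.5,39)
edge 0: (3.5,38)→(10,10)  cross = 3.5·10 − 10·38 = -345.0000; (r_i+r_j)·cross = 13.5·-345.0000 = -4657.5000
edge 1: (10,10)→(17.5,6.5)  cross = 10·6.5 − 17.5·10 = -110.0000; (r_i+r_j)·cross = 27.5·-110.0000 = -3025.0000
edge 2: (17.5,6.5)→(20,16)  cross = 17.5·16 − 20·6.5 = 150.0000; (r_i+r_j)·cross = 37.5·150.0000 = 5625.0000
edge 3: (20,16)→(8.5,39)  cross = 20·39 − 8.5·16 = 644.0000; (r_i+r_j)·cross = 28.5·644.0000 = 18354.0000
edge 4: (8.5,39)→(3.5,38)  cross = 8.5·38 − 3.5·39 = 186.5000; (r_i+r_j)·cross = 12·186.5000 = 2238.0000
Σcross = 525.5000 → A = |Σcross|/2 = 262.7500 mm²
Σ(r_i+r_j)·cross = 18534.5000 → first moment M = |Σ|/6 = 3089.0833
R_c = M/A = 3089.0833/262.7500 = 11.7567 mm
θ = 192° = 3.351032 rad
V = θ·R_c·A = 3.351032·11.7567·262.7500 = 10351.618 mm³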